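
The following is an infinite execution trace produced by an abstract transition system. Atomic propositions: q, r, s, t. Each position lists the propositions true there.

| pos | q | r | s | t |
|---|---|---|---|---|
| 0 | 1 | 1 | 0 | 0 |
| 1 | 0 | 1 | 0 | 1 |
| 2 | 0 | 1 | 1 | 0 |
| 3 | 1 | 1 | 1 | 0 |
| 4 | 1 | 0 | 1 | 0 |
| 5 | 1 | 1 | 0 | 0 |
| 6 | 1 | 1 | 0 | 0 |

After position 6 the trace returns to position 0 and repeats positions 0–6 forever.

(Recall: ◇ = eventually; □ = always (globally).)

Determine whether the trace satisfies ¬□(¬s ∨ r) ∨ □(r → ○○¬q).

Satisfied

r → ○○¬q must hold at every position from 0 onward. It fails at position 1, so □(r → ○○¬q) is false.
Positions where r holds: 0, 1, 2, 3, 5, 6.
Check ○○¬q at each: 0→ok, 1→fails, 2→fails, 3→fails, 5→fails, 6→ok.
At position 0: ¬□(¬s ∨ r) is true; □(r → ○○¬q) is false; so ¬□(¬s ∨ r) ∨ □(r → ○○¬q) is true.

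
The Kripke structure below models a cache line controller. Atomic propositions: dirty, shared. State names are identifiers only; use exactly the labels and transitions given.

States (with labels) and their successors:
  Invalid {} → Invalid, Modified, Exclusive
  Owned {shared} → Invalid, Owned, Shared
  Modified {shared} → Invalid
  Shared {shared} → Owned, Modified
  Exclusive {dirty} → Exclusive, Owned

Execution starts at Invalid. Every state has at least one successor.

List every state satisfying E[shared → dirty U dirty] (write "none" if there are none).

{Invalid, Exclusive}

States satisfying shared → dirty: {Invalid, Exclusive}.
States satisfying dirty: {Exclusive}.
States satisfying E[shared → dirty U dirty]: {Invalid, Exclusive}.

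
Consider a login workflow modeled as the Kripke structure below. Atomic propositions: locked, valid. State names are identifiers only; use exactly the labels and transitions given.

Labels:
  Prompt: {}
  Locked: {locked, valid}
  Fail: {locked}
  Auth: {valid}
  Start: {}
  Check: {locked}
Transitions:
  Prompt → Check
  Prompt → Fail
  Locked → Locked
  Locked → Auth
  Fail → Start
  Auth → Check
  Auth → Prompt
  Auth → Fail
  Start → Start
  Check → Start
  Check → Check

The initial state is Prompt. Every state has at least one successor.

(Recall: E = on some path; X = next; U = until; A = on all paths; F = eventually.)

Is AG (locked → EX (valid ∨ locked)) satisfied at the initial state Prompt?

Does not hold

States satisfying locked → EX (valid ∨ locked): {Prompt, Locked, Auth, Start, Check}.
States satisfying AG (locked → EX (valid ∨ locked)): {Start, Check}.
Fail is reachable from Prompt and violates locked → EX (valid ∨ locked), so AG fails at Prompt.
Prompt ∉ Sat(AG (locked → EX (valid ∨ locked))).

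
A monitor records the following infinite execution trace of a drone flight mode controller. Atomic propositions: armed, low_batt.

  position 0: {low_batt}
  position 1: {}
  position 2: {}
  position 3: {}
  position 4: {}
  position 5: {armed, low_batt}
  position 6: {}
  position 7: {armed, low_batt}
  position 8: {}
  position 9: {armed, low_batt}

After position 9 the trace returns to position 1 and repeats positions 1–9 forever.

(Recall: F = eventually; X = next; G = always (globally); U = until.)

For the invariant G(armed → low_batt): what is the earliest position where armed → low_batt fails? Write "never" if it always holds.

never

armed → low_batt holds at every position 0..9, and those are all the positions the trace ever visits, so the invariant G(armed → low_batt) is never violated.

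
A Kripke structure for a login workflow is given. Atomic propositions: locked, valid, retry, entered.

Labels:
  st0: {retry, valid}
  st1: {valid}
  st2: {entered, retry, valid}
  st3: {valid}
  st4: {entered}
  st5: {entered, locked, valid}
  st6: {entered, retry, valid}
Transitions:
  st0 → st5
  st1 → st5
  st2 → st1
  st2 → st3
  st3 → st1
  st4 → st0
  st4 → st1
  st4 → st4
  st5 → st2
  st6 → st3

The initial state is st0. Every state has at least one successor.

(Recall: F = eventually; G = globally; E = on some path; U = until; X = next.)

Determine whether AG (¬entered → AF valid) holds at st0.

States satisfying ¬entered → AF valid: {st0, st1, st2, st3, st4, st5, st6}.
States satisfying AG (¬entered → AF valid): {st0, st1, st2, st3, st4, st5, st6}.
Every state reachable from st0 satisfies ¬entered → AF valid.
st0 ∈ Sat(AG (¬entered → AF valid)).

Holds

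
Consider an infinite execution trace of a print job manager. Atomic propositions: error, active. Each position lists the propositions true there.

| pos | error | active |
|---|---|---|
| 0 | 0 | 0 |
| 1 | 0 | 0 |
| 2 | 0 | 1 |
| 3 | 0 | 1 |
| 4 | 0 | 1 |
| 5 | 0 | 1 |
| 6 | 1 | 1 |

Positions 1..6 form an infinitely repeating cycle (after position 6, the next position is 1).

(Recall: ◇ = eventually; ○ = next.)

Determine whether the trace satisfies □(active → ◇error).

active → ◇error holds at every position 0..6, and those are all positions ever visited, so □(active → ◇error) holds.
Positions where active holds: 2, 3, 4, 5, 6.
Check ◇error at each: 2→ok, 3→ok, 4→ok, 5→ok, 6→ok.

Holds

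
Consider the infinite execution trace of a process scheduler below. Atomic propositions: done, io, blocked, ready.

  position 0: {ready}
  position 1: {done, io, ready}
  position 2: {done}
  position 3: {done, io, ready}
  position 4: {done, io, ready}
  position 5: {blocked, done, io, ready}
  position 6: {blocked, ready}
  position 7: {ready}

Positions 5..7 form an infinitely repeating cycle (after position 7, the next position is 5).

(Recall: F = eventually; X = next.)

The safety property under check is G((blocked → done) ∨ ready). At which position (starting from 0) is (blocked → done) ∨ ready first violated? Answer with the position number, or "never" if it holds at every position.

(blocked → done) ∨ ready holds at every position 0..7, and those are all the positions the trace ever visits, so the invariant G((blocked → done) ∨ ready) is never violated.

never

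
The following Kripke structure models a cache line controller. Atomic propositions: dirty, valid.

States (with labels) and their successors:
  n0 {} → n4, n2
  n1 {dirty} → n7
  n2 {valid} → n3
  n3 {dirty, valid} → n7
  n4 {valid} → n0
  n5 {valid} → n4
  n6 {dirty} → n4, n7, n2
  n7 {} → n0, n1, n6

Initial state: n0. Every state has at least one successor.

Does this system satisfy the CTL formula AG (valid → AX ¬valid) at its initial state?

Violated

States satisfying valid → AX ¬valid: {n0, n1, n3, n4, n6, n7}.
States satisfying AG (valid → AX ¬valid): ∅.
n2 is reachable from n0 and violates valid → AX ¬valid, so AG fails at n0.
n0 ∉ Sat(AG (valid → AX ¬valid)).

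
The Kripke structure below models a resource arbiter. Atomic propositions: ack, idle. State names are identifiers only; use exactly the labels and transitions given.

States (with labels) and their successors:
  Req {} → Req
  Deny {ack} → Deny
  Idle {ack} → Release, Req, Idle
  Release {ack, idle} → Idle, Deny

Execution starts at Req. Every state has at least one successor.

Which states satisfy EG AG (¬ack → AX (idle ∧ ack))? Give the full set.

States satisfying AG (¬ack → AX (idle ∧ ack)): {Deny}.
States satisfying EG AG (¬ack → AX (idle ∧ ack)): {Deny}.

{Deny}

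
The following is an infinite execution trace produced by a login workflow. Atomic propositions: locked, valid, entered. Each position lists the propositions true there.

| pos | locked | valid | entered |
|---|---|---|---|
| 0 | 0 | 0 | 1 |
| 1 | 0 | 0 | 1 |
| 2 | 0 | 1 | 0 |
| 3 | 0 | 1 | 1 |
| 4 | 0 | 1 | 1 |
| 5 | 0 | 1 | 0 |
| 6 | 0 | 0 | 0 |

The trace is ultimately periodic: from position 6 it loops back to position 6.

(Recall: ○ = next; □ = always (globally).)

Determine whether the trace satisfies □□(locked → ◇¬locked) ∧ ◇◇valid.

Holds

□(locked → ◇¬locked) holds at every position 0..6, and those are all positions ever visited, so □□(locked → ◇¬locked) holds.
◇valid holds at position 0, which is reachable from 0, so ◇◇valid holds.
At position 0: □□(locked → ◇¬locked) is true; ◇◇valid is true; so □□(locked → ◇¬locked) ∧ ◇◇valid is true.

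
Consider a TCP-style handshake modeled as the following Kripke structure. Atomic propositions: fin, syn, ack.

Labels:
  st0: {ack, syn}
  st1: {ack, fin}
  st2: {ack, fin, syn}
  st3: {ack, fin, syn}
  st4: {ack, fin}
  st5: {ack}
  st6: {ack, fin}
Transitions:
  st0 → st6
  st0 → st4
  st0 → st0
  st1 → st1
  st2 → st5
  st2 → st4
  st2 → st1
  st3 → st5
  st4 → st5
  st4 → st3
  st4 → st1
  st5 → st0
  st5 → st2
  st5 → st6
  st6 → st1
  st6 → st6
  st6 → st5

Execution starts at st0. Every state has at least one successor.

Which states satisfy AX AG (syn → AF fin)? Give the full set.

{st1}

States satisfying AG (syn → AF fin): {st1}.
States satisfying AX AG (syn → AF fin): {st1}.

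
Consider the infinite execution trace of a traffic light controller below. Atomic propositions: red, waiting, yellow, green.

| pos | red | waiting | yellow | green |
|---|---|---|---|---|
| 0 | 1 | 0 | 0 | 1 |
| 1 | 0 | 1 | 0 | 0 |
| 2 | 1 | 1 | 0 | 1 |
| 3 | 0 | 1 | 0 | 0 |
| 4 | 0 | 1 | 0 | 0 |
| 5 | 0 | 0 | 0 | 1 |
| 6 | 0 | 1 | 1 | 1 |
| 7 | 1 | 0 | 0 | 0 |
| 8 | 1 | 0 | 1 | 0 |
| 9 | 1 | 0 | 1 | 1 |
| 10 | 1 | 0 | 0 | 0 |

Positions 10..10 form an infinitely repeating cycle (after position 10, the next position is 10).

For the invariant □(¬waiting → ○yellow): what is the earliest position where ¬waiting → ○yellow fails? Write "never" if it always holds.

At position 0 the labels are {green, red} and the next position 1 has {waiting}, so ¬waiting → ○yellow is false there. This is the first violation.

0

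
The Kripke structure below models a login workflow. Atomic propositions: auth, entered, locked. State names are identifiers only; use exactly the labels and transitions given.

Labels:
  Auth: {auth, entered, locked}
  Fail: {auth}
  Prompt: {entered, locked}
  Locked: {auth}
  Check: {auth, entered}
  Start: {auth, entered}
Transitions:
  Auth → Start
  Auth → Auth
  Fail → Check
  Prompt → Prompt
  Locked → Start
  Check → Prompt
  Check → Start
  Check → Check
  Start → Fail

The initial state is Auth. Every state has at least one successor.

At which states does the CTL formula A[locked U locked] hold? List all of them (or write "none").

{Auth, Prompt}

States satisfying locked: {Auth, Prompt}.
States satisfying A[locked U locked]: {Auth, Prompt}.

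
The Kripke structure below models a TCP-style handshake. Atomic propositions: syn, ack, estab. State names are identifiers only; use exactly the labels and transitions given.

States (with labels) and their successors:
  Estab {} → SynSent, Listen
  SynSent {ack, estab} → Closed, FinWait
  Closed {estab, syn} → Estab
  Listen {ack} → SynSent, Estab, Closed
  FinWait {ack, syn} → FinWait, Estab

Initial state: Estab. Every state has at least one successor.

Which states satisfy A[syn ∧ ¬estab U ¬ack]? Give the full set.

States satisfying syn ∧ ¬estab: {FinWait}.
States satisfying ¬ack: {Estab, Closed}.
States satisfying A[syn ∧ ¬estab U ¬ack]: {Estab, Closed}.

{Estab, Closed}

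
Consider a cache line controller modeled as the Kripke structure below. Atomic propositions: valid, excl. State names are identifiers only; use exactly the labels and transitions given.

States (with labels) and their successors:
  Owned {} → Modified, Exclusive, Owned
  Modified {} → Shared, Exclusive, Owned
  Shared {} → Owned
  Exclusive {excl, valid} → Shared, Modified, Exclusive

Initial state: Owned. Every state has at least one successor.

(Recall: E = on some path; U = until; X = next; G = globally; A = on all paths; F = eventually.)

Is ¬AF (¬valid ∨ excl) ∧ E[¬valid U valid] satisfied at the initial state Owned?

States satisfying ¬valid ∨ excl: {Owned, Modified, Shared, Exclusive}.
States satisfying AF (¬valid ∨ excl): {Owned, Modified, Shared, Exclusive}.
States satisfying ¬AF (¬valid ∨ excl): ∅.
States satisfying ¬valid: {Owned, Modified, Shared}.
States satisfying valid: {Exclusive}.
States satisfying E[¬valid U valid]: {Owned, Modified, Shared, Exclusive}.
States satisfying ¬AF (¬valid ∨ excl) ∧ E[¬valid U valid]: ∅.
Owned ∉ Sat(¬AF (¬valid ∨ excl) ∧ E[¬valid U valid]).

Violated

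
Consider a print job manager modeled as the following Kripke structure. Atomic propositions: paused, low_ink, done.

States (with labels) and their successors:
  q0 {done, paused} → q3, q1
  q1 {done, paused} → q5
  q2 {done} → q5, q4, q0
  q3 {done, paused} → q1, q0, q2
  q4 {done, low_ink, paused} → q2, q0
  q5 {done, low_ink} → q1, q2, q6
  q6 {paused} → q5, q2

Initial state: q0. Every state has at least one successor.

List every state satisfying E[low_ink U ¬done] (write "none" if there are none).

States satisfying low_ink: {q4, q5}.
States satisfying ¬done: {q6}.
States satisfying E[low_ink U ¬done]: {q5, q6}.

{q5, q6}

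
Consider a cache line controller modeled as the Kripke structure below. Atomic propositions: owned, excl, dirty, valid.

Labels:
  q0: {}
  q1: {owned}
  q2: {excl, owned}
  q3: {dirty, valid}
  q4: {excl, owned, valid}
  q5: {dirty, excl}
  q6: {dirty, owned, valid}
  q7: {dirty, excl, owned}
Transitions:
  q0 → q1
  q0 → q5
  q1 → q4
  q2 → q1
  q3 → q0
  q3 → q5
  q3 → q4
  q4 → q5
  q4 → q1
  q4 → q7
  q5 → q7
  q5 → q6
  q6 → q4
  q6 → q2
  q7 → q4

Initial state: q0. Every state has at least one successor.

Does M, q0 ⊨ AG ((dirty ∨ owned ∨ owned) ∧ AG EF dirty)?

No

States satisfying (dirty ∨ owned ∨ owned) ∧ AG EF dirty: {q1, q2, q3, q4, q5, q6, q7}.
States satisfying AG ((dirty ∨ owned ∨ owned) ∧ AG EF dirty): {q1, q2, q4, q5, q6, q7}.
q0 is reachable from q0 and violates (dirty ∨ owned ∨ owned) ∧ AG EF dirty, so AG fails at q0.
q0 ∉ Sat(AG ((dirty ∨ owned ∨ owned) ∧ AG EF dirty)).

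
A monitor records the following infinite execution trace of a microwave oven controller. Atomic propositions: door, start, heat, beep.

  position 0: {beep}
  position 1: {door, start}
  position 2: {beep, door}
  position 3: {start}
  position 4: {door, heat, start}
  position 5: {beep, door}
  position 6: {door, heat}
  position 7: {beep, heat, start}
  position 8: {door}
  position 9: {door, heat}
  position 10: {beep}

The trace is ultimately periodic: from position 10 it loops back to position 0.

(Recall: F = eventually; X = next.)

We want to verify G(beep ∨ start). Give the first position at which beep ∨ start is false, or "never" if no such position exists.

6

Check beep ∨ start at each position in order: 0 ✓, 1 ✓, 2 ✓, 3 ✓, 4 ✓, 5 ✓.
At position 6 the labels are {door, heat}, so beep ∨ start is false there. This is the first violation.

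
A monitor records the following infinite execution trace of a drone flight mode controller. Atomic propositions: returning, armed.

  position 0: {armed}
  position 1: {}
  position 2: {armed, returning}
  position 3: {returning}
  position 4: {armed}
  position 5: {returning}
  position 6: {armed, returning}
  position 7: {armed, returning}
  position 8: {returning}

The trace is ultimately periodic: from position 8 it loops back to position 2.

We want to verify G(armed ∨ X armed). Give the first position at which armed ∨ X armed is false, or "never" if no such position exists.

never

armed ∨ X armed holds at every position 0..8, and those are all the positions the trace ever visits, so the invariant G(armed ∨ X armed) is never violated.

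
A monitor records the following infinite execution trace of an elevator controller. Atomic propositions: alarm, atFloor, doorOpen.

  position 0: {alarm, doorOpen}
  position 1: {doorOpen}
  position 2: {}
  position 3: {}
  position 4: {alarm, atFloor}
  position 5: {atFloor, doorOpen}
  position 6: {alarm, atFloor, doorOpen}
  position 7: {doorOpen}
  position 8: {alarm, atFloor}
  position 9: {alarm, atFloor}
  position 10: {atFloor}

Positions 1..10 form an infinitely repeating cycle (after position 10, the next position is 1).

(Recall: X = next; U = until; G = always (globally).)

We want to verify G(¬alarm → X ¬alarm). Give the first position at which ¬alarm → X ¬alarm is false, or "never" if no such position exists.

3

Check ¬alarm → X ¬alarm at each position in order: 0 ✓, 1 ✓, 2 ✓.
At position 3 the labels are {} and the next position 4 has {alarm, atFloor}, so ¬alarm → X ¬alarm is false there. This is the first violation.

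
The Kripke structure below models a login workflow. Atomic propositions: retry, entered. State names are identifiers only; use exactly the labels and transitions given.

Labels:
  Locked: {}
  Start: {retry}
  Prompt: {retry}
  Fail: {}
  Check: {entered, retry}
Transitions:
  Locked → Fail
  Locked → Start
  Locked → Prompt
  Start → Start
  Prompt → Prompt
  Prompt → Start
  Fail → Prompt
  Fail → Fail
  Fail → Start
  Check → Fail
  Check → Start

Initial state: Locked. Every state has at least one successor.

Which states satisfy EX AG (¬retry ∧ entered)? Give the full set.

States satisfying AG (¬retry ∧ entered): ∅.
States satisfying EX AG (¬retry ∧ entered): ∅.

none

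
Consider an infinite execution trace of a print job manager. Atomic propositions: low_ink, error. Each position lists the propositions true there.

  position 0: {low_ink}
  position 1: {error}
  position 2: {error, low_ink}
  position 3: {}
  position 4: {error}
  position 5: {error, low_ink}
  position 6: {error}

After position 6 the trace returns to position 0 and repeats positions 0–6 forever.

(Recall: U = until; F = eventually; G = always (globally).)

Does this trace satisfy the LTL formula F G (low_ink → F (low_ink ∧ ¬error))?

Satisfied

G (low_ink → F (low_ink ∧ ¬error)) holds at position 0, which is reachable from 0, so F G (low_ink → F (low_ink ∧ ¬error)) holds.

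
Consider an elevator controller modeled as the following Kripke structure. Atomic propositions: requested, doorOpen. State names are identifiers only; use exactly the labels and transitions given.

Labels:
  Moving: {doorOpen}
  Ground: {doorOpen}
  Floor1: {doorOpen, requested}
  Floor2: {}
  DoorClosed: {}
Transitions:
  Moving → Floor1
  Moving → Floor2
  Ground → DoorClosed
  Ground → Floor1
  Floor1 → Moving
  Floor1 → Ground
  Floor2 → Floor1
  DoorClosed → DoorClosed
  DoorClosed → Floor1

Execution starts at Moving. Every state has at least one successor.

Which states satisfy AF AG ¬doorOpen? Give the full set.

none

States satisfying AG ¬doorOpen: ∅.
States satisfying AF AG ¬doorOpen: ∅.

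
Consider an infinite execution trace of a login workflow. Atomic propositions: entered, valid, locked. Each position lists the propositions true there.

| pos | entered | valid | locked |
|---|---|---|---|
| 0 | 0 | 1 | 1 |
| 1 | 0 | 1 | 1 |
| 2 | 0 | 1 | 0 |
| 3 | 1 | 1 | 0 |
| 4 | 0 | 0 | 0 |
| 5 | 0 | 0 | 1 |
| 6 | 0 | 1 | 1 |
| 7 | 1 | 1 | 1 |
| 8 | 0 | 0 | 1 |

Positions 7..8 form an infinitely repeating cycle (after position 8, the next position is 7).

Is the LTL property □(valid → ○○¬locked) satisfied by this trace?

No

valid → ○○¬locked must hold at every position from 0 onward. It fails at position 3, so □(valid → ○○¬locked) is false.
Positions where valid holds: 0, 1, 2, 3, 6, 7.
Check ○○¬locked at each: 0→ok, 1→ok, 2→ok, 3→fails, 6→fails, 7→fails.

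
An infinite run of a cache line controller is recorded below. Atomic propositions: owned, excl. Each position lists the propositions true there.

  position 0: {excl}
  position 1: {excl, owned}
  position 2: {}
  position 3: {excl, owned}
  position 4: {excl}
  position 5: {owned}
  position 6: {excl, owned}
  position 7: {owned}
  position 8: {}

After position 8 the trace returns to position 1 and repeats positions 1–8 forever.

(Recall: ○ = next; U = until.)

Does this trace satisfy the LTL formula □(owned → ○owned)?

owned → ○owned must hold at every position from 0 onward. It fails at position 1, so □(owned → ○owned) is false.
Positions where owned holds: 1, 3, 5, 6, 7.
Check ○owned at each: 1→fails, 3→fails, 5→ok, 6→ok, 7→fails.

No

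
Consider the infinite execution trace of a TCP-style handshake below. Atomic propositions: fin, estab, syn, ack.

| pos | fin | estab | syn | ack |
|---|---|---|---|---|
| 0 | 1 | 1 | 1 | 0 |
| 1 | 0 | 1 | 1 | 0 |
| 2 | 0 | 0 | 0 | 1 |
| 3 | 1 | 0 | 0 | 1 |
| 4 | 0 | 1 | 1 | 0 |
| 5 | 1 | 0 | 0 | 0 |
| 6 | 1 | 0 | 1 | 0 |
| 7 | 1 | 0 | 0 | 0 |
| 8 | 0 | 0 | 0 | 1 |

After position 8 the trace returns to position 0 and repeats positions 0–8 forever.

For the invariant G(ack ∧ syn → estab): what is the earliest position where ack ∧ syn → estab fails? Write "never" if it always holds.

never

ack ∧ syn → estab holds at every position 0..8, and those are all the positions the trace ever visits, so the invariant G(ack ∧ syn → estab) is never violated.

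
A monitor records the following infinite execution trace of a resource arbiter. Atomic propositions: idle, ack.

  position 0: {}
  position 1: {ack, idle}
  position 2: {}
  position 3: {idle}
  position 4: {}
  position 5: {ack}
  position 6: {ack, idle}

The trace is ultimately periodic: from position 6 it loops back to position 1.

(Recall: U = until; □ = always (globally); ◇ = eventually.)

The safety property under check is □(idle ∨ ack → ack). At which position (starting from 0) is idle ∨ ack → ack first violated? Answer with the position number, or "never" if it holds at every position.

3

Check idle ∨ ack → ack at each position in order: 0 ✓, 1 ✓, 2 ✓.
At position 3 the labels are {idle}, so idle ∨ ack → ack is false there. This is the first violation.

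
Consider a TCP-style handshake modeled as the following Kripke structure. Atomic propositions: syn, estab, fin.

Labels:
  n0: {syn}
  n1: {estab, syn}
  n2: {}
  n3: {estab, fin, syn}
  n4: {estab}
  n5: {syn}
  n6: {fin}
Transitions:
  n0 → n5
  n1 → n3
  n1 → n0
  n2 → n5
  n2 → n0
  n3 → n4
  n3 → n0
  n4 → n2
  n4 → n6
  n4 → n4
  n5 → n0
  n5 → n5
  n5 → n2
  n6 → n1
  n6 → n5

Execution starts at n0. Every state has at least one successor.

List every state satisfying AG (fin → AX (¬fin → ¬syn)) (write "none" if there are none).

{n0, n2, n5}

States satisfying fin → AX (¬fin → ¬syn): {n0, n1, n2, n4, n5}.
States satisfying AG (fin → AX (¬fin → ¬syn)): {n0, n2, n5}.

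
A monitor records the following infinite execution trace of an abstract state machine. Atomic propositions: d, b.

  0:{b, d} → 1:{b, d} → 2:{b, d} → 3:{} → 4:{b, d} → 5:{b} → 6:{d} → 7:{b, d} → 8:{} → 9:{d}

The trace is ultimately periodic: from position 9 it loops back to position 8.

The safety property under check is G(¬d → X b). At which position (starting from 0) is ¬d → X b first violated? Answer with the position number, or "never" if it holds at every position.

Check ¬d → X b at each position in order: 0 ✓, 1 ✓, 2 ✓, 3 ✓, 4 ✓.
At position 5 the labels are {b} and the next position 6 has {d}, so ¬d → X b is false there. This is the first violation.

5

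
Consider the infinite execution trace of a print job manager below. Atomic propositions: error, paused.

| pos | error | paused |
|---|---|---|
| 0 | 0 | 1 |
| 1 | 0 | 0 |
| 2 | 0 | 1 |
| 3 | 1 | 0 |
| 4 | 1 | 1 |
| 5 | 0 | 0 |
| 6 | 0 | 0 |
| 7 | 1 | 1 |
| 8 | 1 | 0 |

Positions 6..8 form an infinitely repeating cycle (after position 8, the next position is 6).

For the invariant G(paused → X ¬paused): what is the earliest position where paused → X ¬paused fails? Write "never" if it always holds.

never

paused → X ¬paused holds at every position 0..8, and those are all the positions the trace ever visits, so the invariant G(paused → X ¬paused) is never violated.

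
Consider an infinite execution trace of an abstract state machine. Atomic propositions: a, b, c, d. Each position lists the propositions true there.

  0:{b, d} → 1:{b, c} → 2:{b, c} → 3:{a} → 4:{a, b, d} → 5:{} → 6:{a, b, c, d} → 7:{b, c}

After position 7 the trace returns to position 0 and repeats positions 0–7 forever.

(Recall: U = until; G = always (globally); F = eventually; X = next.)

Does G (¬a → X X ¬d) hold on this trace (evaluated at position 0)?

¬a → X X ¬d must hold at every position from 0 onward. It fails at position 2, so G (¬a → X X ¬d) is false.
Positions where ¬a holds: 0, 1, 2, 5, 7.
Check X X ¬d at each: 0→ok, 1→ok, 2→fails, 5→ok, 7→ok.

Does not hold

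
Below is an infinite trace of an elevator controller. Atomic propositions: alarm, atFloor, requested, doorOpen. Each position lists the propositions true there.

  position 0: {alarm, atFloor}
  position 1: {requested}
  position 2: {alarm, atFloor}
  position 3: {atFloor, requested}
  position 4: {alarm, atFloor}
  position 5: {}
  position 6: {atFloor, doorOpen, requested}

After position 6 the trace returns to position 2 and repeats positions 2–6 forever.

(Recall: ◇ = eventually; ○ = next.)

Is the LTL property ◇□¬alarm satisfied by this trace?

□¬alarm is false at every position 0..6, so it never becomes true and ◇□¬alarm fails.

Violated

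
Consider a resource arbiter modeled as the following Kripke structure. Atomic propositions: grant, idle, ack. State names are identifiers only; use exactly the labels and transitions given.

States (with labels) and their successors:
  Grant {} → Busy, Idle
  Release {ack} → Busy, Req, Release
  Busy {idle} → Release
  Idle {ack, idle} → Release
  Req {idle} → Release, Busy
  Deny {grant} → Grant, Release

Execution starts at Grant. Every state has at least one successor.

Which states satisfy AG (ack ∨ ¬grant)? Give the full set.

{Grant, Release, Busy, Idle, Req}

States satisfying ack ∨ ¬grant: {Grant, Release, Busy, Idle, Req}.
States satisfying AG (ack ∨ ¬grant): {Grant, Release, Busy, Idle, Req}.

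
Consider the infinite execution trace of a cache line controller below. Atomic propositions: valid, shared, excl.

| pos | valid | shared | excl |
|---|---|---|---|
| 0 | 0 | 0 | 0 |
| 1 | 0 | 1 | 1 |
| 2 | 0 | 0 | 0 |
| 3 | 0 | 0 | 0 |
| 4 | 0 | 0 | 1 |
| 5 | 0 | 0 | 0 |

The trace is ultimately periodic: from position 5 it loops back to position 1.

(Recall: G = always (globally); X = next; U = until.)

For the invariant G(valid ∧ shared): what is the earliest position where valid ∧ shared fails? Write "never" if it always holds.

At position 0 the labels are {}, so valid ∧ shared is false there. This is the first violation.

0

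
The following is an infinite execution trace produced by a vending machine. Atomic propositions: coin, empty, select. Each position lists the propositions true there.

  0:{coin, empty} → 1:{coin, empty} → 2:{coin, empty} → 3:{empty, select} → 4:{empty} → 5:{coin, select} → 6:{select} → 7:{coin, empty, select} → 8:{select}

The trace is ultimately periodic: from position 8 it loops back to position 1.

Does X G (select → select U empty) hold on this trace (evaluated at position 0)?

Yes

The position after 0 is 1; G (select → select U empty) is true there.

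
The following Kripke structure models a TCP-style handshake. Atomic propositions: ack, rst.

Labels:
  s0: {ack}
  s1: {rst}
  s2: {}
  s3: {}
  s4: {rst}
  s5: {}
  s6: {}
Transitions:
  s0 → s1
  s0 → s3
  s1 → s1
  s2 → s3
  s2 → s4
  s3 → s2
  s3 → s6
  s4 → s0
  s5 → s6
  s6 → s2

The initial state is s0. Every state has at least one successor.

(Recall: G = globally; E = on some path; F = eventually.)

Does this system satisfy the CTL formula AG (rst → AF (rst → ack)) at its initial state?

States satisfying rst → AF (rst → ack): {s0, s2, s3, s4, s5, s6}.
States satisfying AG (rst → AF (rst → ack)): ∅.
s1 is reachable from s0 and violates rst → AF (rst → ack), so AG fails at s0.
s0 ∉ Sat(AG (rst → AF (rst → ack))).

No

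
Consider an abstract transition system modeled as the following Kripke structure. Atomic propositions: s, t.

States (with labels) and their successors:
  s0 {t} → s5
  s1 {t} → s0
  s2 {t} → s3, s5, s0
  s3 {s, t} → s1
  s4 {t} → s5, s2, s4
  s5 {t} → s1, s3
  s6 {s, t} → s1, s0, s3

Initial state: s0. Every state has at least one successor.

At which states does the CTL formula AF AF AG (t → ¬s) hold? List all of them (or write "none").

States satisfying AF AG (t → ¬s): ∅.
States satisfying AF AF AG (t → ¬s): ∅.

none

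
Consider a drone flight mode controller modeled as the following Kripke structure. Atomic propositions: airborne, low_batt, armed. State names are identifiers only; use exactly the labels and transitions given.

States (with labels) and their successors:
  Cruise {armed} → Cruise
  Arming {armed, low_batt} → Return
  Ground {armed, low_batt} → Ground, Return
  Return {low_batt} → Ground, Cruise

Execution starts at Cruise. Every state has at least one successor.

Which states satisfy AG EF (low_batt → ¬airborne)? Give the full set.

States satisfying EF (low_batt → ¬airborne): {Cruise, Arming, Ground, Return}.
States satisfying AG EF (low_batt → ¬airborne): {Cruise, Arming, Ground, Return}.

{Cruise, Arming, Ground, Return}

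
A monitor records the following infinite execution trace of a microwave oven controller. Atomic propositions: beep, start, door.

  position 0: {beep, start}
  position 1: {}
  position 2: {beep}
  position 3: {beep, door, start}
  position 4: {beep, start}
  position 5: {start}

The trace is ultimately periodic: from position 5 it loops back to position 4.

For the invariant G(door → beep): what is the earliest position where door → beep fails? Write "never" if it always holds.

door → beep holds at every position 0..5, and those are all the positions the trace ever visits, so the invariant G(door → beep) is never violated.

never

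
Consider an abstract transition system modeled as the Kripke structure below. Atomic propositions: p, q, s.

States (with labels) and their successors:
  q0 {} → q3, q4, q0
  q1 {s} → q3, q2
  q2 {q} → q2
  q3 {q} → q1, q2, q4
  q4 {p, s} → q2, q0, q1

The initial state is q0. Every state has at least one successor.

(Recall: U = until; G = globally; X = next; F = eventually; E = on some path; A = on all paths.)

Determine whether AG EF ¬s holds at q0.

Satisfied

States satisfying EF ¬s: {q0, q1, q2, q3, q4}.
States satisfying AG EF ¬s: {q0, q1, q2, q3, q4}.
Every state reachable from q0 satisfies EF ¬s.
q0 ∈ Sat(AG EF ¬s).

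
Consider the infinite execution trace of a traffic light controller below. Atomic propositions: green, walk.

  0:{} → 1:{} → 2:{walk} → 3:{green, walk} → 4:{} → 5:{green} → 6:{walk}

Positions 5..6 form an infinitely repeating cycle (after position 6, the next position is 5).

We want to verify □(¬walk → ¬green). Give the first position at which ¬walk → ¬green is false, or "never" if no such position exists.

5

Check ¬walk → ¬green at each position in order: 0 ✓, 1 ✓, 2 ✓, 3 ✓, 4 ✓.
At position 5 the labels are {green}, so ¬walk → ¬green is false there. This is the first violation.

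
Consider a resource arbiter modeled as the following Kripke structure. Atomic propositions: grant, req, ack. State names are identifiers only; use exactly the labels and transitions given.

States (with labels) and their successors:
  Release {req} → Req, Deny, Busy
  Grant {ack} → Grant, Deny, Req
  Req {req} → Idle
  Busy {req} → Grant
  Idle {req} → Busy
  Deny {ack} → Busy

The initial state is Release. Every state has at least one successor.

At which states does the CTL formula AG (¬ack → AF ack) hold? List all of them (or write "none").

{Release, Grant, Req, Busy, Idle, Deny}

States satisfying ¬ack → AF ack: {Release, Grant, Req, Busy, Idle, Deny}.
States satisfying AG (¬ack → AF ack): {Release, Grant, Req, Busy, Idle, Deny}.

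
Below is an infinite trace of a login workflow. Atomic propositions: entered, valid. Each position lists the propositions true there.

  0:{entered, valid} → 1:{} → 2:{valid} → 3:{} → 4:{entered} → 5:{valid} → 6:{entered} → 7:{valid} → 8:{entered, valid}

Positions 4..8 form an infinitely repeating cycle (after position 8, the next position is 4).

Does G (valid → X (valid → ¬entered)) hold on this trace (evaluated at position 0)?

Violated

valid → X (valid → ¬entered) must hold at every position from 0 onward. It fails at position 7, so G (valid → X (valid → ¬entered)) is false.
Positions where valid holds: 0, 2, 5, 7, 8.
Check X (valid → ¬entered) at each: 0→ok, 2→ok, 5→ok, 7→fails, 8→ok.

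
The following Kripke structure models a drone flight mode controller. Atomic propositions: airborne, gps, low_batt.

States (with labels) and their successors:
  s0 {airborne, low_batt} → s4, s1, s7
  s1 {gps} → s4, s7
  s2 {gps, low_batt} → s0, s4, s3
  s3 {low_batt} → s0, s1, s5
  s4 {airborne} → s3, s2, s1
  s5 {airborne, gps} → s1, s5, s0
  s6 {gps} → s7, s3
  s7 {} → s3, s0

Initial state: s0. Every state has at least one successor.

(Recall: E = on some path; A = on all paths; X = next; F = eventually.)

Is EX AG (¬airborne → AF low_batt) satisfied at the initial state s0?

States satisfying AG (¬airborne → AF low_batt): ∅.
States satisfying EX AG (¬airborne → AF low_batt): ∅.
No suitable path/successor from s0 witnesses the formula.
s0 ∉ Sat(EX AG (¬airborne → AF low_batt)).

No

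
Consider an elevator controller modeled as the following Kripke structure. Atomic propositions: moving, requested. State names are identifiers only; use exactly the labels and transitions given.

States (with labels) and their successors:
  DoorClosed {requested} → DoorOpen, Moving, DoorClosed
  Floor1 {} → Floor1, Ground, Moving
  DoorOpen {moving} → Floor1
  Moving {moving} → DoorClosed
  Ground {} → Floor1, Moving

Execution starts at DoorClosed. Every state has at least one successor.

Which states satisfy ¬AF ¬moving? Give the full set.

States satisfying ¬moving: {DoorClosed, Floor1, Ground}.
States satisfying AF ¬moving: {DoorClosed, Floor1, DoorOpen, Moving, Ground}.
States satisfying ¬AF ¬moving: ∅.

none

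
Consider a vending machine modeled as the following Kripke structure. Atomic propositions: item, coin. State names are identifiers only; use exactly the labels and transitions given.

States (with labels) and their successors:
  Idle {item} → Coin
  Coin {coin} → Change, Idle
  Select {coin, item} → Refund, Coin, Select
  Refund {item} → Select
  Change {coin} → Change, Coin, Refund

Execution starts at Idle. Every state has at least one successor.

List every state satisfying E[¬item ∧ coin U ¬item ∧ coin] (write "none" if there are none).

States satisfying ¬item ∧ coin: {Coin, Change}.
States satisfying E[¬item ∧ coin U ¬item ∧ coin]: {Coin, Change}.

{Coin, Change}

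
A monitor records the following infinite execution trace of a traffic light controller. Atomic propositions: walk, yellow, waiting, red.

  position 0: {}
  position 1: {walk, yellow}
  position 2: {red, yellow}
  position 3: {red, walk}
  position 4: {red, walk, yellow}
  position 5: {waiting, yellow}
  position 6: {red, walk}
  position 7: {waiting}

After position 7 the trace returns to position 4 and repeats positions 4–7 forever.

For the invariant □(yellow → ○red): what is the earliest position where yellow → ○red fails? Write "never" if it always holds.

4

Check yellow → ○red at each position in order: 0 ✓, 1 ✓, 2 ✓, 3 ✓.
At position 4 the labels are {red, walk, yellow} and the next position 5 has {waiting, yellow}, so yellow → ○red is false there. This is the first violation.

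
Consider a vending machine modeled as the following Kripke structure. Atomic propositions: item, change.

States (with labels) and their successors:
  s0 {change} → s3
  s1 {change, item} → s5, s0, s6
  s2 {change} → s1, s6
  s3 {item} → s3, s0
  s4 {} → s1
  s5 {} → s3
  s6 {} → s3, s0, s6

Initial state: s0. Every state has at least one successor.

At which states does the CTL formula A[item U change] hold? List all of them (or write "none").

{s0, s1, s2}

States satisfying item: {s1, s3}.
States satisfying change: {s0, s1, s2}.
States satisfying A[item U change]: {s0, s1, s2}.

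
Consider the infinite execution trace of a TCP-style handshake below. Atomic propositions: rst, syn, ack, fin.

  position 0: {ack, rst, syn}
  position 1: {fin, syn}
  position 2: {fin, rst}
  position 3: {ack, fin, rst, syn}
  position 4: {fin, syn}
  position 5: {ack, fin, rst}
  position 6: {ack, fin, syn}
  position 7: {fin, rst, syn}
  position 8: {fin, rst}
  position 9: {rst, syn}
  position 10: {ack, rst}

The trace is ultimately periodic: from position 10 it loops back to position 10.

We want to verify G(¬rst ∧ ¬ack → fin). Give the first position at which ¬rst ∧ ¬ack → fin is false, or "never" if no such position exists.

¬rst ∧ ¬ack → fin holds at every position 0..10, and those are all the positions the trace ever visits, so the invariant G(¬rst ∧ ¬ack → fin) is never violated.

never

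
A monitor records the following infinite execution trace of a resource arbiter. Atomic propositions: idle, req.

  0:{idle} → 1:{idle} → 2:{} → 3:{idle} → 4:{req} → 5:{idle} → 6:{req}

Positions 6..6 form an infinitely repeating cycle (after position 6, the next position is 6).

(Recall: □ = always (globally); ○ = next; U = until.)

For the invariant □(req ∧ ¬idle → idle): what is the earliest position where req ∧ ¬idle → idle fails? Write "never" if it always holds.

4

Check req ∧ ¬idle → idle at each position in order: 0 ✓, 1 ✓, 2 ✓, 3 ✓.
At position 4 the labels are {req}, so req ∧ ¬idle → idle is false there. This is the first violation.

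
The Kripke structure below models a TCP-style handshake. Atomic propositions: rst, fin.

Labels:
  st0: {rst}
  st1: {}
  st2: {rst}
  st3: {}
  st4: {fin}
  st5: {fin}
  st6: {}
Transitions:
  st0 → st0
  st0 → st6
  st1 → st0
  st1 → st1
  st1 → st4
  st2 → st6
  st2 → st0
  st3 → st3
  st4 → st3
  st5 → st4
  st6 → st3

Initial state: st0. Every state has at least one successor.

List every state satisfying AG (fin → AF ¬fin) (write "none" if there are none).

States satisfying fin → AF ¬fin: {st0, st1, st2, st3, st4, st5, st6}.
States satisfying AG (fin → AF ¬fin): {st0, st1, st2, st3, st4, st5, st6}.

{st0, st1, st2, st3, st4, st5, st6}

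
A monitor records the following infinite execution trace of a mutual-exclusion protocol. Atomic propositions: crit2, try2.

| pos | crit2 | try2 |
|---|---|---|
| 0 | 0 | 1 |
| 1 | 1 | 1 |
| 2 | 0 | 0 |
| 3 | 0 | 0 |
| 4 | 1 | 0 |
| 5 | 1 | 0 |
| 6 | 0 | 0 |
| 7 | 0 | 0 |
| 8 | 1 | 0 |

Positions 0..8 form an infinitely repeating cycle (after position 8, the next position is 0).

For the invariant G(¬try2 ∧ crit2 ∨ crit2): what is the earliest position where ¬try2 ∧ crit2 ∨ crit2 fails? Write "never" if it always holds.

0

At position 0 the labels are {try2}, so ¬try2 ∧ crit2 ∨ crit2 is false there. This is the first violation.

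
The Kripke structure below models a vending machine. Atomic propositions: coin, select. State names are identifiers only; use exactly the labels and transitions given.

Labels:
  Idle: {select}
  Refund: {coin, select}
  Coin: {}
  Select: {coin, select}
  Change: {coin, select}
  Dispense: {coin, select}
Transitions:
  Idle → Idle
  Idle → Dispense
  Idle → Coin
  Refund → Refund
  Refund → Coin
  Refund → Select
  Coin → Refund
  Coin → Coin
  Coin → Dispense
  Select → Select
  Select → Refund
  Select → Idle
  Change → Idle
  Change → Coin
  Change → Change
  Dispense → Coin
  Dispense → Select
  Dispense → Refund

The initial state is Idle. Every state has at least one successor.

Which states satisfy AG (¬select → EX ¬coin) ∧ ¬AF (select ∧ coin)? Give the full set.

States satisfying ¬select → EX ¬coin: {Idle, Refund, Coin, Select, Change, Dispense}.
States satisfying AG (¬select → EX ¬coin): {Idle, Refund, Coin, Select, Change, Dispense}.
States satisfying select ∧ coin: {Refund, Select, Change, Dispense}.
States satisfying AF (select ∧ coin): {Refund, Select, Change, Dispense}.
States satisfying ¬AF (select ∧ coin): {Idle, Coin}.
States satisfying AG (¬select → EX ¬coin) ∧ ¬AF (select ∧ coin): {Idle, Coin}.

{Idle, Coin}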